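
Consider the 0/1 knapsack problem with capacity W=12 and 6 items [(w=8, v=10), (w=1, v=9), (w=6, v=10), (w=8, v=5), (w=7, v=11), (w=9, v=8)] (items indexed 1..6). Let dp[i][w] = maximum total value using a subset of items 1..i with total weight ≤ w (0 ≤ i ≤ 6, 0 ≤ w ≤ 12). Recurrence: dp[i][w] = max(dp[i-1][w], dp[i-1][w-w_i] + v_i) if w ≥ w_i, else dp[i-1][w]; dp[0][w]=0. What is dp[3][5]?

i\w   0   1   2   3   4   5   6   7   8   9  10  11  12
  0   0   0   0   0   0   0   0   0   0   0   0   0   0
  1   0   0   0   0   0   0   0   0  10  10  10  10  10
  2   0   9   9   9   9   9   9   9  10  19  19  19  19
  3   0   9   9   9   9   9  10  19  19  19  19  19  19
  4   0   9   9   9   9   9  10  19  19  19  19  19  19
  5   0   9   9   9   9   9  10  19  20  20  20  20  20
  6   0   9   9   9   9   9  10  19  20  20  20  20  20

9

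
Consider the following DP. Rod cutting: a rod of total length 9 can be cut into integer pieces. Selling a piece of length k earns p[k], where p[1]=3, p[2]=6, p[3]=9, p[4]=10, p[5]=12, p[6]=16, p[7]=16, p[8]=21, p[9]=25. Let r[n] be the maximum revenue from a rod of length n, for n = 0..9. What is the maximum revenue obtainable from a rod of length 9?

27

   n    0    1    2    3    4    5    6    7    8    9
r[n]    0    3    6    9   12   15   18   21   24   27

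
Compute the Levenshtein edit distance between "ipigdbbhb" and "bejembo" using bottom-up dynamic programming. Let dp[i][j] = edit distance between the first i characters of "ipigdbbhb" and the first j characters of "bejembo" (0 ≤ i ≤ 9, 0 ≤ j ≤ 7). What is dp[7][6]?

   ''  b  e  j  e  m  b  o
''  0  1  2  3  4  5  6  7
 i  1  1  2  3  4  5  6  7
 p  2  2  2  3  4  5  6  7
 i  3  3  3  3  4  5  6  7
 g  4  4  4  4  4  5  6  7
 d  5  5  5  5  5  5  6  7
 b  6  5  6  6  6  6  5  6
 b  7  6  6  7  7  7  6  6
 h  8  7  7  7  8  8  7  7
 b  9  8  8  8  8  9  8  8

6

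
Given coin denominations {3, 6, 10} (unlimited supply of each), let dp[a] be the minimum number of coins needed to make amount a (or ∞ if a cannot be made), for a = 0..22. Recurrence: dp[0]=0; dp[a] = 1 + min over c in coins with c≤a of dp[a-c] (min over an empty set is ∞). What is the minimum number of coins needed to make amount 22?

 a  0  1  2  3  4  5  6  7  8  9 10 11 12 13 14 15 16 17 18 19 20 21 22
dp  0  -  -  1  -  -  1  -  -  2  1  -  2  2  -  3  2  -  3  3  2  4  3
(- denotes ∞ / unreachable)

3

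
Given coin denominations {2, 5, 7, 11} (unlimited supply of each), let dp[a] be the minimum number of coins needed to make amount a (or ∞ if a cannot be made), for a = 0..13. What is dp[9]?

2

 a  0  1  2  3  4  5  6  7  8  9 10 11 12 13
dp  0  -  1  -  2  1  3  1  4  2  2  1  2  2
(- denotes ∞ / unreachable)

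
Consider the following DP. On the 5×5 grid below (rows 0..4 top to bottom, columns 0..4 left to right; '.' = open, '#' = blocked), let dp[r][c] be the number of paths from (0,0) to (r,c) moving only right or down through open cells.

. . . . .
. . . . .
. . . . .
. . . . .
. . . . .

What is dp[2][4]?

r\c   0   1   2   3   4
  0   1   1   1   1   1
  1   1   2   3   4   5
  2   1   3   6  10  15
  3   1   4  10  20  35
  4   1   5  15  35  70

15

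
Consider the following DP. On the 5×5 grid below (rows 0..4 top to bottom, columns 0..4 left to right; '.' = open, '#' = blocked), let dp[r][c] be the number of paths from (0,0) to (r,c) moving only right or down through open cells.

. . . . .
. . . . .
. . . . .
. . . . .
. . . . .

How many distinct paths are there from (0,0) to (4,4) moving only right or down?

70

r\c   0   1   2   3   4
  0   1   1   1   1   1
  1   1   2   3   4   5
  2   1   3   6  10  15
  3   1   4  10  20  35
  4   1   5  15  35  70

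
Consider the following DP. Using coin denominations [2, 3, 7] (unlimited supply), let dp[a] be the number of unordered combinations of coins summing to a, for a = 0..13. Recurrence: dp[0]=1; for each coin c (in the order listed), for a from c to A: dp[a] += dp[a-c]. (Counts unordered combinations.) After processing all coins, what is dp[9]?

3

after  coin     0     1     2     3     4     5     6     7     8     9    10    11    12    13
          2     1     0     1     0     1     0     1     0     1     0     1     0     1     0
          3     1     0     1     1     1     1     2     1     2     2     2     2     3     2
          7     1     0     1     1     1     1     2     2     2     3     3     3     4     4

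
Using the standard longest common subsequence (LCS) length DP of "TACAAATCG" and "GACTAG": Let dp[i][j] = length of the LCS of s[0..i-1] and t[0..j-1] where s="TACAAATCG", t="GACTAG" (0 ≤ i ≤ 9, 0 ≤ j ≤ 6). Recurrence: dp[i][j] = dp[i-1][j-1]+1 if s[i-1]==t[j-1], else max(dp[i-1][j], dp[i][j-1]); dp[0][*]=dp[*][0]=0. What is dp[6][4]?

2

   ''  G  A  C  T  A  G
''  0  0  0  0  0  0  0
 T  0  0  0  0  1  1  1
 A  0  0  1  1  1  2  2
 C  0  0  1  2  2  2  2
 A  0  0  1  2  2  3  3
 A  0  0  1  2  2  3  3
 A  0  0  1  2  2  3  3
 T  0  0  1  2  3  3  3
 C  0  0  1  2  3  3  3
 G  0  1  1  2  3  3  4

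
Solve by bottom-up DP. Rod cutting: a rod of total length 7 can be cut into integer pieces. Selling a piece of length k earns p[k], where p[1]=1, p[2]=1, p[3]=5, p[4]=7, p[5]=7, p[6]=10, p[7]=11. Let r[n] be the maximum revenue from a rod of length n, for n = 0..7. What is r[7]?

12

   n    0    1    2    3    4    5    6    7
r[n]    0    1    2    5    7    8   10   12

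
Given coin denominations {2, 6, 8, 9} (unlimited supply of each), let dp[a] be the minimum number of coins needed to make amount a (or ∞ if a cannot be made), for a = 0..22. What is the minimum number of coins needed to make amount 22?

3

 a  0  1  2  3  4  5  6  7  8  9 10 11 12 13 14 15 16 17 18 19 20 21 22
dp  0  -  1  -  2  -  1  -  1  1  2  2  2  3  2  2  2  2  2  3  3  3  3
(- denotes ∞ / unreachable)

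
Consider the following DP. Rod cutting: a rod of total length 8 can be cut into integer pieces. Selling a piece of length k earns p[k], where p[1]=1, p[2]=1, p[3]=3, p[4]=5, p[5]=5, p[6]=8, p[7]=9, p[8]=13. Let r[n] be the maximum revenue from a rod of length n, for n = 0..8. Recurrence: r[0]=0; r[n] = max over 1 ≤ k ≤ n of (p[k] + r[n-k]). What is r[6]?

   n    0    1    2    3    4    5    6    7    8
r[n]    0    1    2    3    5    6    8    9   13

8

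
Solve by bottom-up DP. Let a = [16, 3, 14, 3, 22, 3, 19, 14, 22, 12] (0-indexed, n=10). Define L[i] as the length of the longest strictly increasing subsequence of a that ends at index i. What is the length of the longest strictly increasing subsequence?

   i    0    1    2    3    4    5    6    7    8    9
a[i]   16    3   14    3   22    3   19   14   22   12
L[i]    1    1    2    1    3    1    3    2    4    2

4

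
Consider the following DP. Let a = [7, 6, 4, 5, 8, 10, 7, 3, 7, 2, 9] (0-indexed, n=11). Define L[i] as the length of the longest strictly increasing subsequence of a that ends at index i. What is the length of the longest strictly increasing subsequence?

   i    0    1    2    3    4    5    6    7    8    9   10
a[i]    7    6    4    5    8   10    7    3    7    2    9
L[i]    1    1    1    2    3    4    3    1    3    1    4

4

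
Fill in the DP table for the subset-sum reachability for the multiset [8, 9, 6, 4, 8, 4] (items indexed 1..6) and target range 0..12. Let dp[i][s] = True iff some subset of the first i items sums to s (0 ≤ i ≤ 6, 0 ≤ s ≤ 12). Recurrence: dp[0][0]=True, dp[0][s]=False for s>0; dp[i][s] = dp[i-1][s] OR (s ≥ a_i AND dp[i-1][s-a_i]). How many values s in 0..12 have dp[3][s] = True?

i\s   0   1   2   3   4   5   6   7   8   9  10  11  12
  0   T   F   F   F   F   F   F   F   F   F   F   F   F
  1   T   F   F   F   F   F   F   F   T   F   F   F   F
  2   T   F   F   F   F   F   F   F   T   T   F   F   F
  3   T   F   F   F   F   F   T   F   T   T   F   F   F
  4   T   F   F   F   T   F   T   F   T   T   T   F   T
  5   T   F   F   F   T   F   T   F   T   T   T   F   T
  6   T   F   F   F   T   F   T   F   T   T   T   F   T

4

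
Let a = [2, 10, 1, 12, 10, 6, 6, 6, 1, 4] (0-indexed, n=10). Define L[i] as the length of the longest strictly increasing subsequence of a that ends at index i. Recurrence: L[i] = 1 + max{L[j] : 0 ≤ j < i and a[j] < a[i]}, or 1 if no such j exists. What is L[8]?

   i    0    1    2    3    4    5    6    7    8    9
a[i]    2   10    1   12   10    6    6    6    1    4
L[i]    1    2    1    3    2    2    2    2    1    2

1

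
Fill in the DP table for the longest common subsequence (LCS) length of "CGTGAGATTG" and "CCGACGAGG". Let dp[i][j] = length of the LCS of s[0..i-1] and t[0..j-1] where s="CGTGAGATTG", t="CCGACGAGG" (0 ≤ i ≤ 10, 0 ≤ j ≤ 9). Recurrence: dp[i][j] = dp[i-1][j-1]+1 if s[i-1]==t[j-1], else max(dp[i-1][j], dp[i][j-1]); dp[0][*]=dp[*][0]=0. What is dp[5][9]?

   ''  C  C  G  A  C  G  A  G  G
''  0  0  0  0  0  0  0  0  0  0
 C  0  1  1  1  1  1  1  1  1  1
 G  0  1  1  2  2  2  2  2  2  2
 T  0  1  1  2  2  2  2  2  2  2
 G  0  1  1  2  2  2  3  3  3  3
 A  0  1  1  2  3  3  3  4  4  4
 G  0  1  1  2  3  3  4  4  5  5
 A  0  1  1  2  3  3  4  5  5  5
 T  0  1  1  2  3  3  4  5  5  5
 T  0  1  1  2  3  3  4  5  5  5
 G  0  1  1  2  3  3  4  5  6  6

4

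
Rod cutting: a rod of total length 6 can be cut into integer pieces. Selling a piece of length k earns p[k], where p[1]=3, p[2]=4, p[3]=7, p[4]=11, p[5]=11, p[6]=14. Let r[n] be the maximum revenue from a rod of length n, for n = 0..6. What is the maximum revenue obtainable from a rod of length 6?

   n    0    1    2    3    4    5    6
r[n]    0    3    6    9   12   15   18

18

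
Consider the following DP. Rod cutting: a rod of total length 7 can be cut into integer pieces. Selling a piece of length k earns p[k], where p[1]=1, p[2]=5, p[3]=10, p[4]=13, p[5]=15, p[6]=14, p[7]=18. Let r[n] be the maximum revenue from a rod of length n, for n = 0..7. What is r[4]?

   n    0    1    2    3    4    5    6    7
r[n]    0    1    5   10   13   15   20   23

13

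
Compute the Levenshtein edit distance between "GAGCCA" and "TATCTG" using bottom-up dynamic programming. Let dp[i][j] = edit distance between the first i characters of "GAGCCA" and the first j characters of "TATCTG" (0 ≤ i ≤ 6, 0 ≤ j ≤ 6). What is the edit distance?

4

   ''  T  A  T  C  T  G
''  0  1  2  3  4  5  6
 G  1  1  2  3  4  5  5
 A  2  2  1  2  3  4  5
 G  3  3  2  2  3  4  4
 C  4  4  3  3  2  3  4
 C  5  5  4  4  3  3  4
 A  6  6  5  5  4  4  4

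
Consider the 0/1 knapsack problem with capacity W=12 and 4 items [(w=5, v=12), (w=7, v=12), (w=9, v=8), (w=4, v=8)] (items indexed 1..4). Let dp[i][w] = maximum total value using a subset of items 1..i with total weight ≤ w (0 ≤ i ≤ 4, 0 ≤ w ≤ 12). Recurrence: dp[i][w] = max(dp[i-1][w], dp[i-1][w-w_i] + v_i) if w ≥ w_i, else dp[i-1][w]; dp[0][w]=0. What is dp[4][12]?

24

i\w   0   1   2   3   4   5   6   7   8   9  10  11  12
  0   0   0   0   0   0   0   0   0   0   0   0   0   0
  1   0   0   0   0   0  12  12  12  12  12  12  12  12
  2   0   0   0   0   0  12  12  12  12  12  12  12  24
  3   0   0   0   0   0  12  12  12  12  12  12  12  24
  4   0   0   0   0   8  12  12  12  12  20  20  20  24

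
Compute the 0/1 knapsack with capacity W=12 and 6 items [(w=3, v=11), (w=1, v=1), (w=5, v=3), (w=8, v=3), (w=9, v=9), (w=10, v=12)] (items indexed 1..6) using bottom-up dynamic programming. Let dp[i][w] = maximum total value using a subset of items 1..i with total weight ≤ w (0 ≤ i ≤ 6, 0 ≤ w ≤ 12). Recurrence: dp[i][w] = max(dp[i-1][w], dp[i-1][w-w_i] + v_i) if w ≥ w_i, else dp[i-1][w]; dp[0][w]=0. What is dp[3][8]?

14

i\w   0   1   2   3   4   5   6   7   8   9  10  11  12
  0   0   0   0   0   0   0   0   0   0   0   0   0   0
  1   0   0   0  11  11  11  11  11  11  11  11  11  11
  2   0   1   1  11  12  12  12  12  12  12  12  12  12
  3   0   1   1  11  12  12  12  12  14  15  15  15  15
  4   0   1   1  11  12  12  12  12  14  15  15  15  15
  5   0   1   1  11  12  12  12  12  14  15  15  15  20
  6   0   1   1  11  12  12  12  12  14  15  15  15  20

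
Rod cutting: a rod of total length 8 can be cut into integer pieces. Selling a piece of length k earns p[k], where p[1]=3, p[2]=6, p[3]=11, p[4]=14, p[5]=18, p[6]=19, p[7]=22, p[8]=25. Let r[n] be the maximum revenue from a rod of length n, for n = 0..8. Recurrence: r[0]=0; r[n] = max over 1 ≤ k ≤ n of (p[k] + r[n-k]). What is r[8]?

29

   n    0    1    2    3    4    5    6    7    8
r[n]    0    3    6   11   14   18   22   25   29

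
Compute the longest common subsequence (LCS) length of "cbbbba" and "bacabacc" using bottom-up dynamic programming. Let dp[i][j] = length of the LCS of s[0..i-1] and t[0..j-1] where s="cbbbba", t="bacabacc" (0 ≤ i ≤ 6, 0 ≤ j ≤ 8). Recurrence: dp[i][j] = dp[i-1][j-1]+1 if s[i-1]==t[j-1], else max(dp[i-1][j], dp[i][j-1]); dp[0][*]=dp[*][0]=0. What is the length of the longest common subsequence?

   ''  b  a  c  a  b  a  c  c
''  0  0  0  0  0  0  0  0  0
 c  0  0  0  1  1  1  1  1  1
 b  0  1  1  1  1  2  2  2  2
 b  0  1  1  1  1  2  2  2  2
 b  0  1  1  1  1  2  2  2  2
 b  0  1  1  1  1  2  2  2  2
 a  0  1  2  2  2  2  3  3  3

3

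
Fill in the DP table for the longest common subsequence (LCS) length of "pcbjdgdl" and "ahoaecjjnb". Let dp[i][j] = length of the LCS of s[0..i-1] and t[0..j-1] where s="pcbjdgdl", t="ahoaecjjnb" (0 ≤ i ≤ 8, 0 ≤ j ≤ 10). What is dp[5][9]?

2

   ''  a  h  o  a  e  c  j  j  n  b
''  0  0  0  0  0  0  0  0  0  0  0
 p  0  0  0  0  0  0  0  0  0  0  0
 c  0  0  0  0  0  0  1  1  1  1  1
 b  0  0  0  0  0  0  1  1  1  1  2
 j  0  0  0  0  0  0  1  2  2  2  2
 d  0  0  0  0  0  0  1  2  2  2  2
 g  0  0  0  0  0  0  1  2  2  2  2
 d  0  0  0  0  0  0  1  2  2  2  2
 l  0  0  0  0  0  0  1  2  2  2  2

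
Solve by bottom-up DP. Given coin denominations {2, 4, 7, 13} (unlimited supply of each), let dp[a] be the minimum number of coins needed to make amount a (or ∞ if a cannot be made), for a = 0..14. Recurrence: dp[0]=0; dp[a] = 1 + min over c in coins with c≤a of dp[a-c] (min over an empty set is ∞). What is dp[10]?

 a  0  1  2  3  4  5  6  7  8  9 10 11 12 13 14
dp  0  -  1  -  1  -  2  1  2  2  3  2  3  1  2
(- denotes ∞ / unreachable)

3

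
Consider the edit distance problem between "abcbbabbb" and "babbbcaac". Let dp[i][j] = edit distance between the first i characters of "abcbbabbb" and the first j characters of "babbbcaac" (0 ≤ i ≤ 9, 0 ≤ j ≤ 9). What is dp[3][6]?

3

   ''  b  a  b  b  b  c  a  a  c
''  0  1  2  3  4  5  6  7  8  9
 a  1  1  1  2  3  4  5  6  7  8
 b  2  1  2  1  2  3  4  5  6  7
 c  3  2  2  2  2  3  3  4  5  6
 b  4  3  3  2  2  2  3  4  5  6
 b  5  4  4  3  2  2  3  4  5  6
 a  6  5  4  4  3  3  3  3  4  5
 b  7  6  5  4  4  3  4  4  4  5
 b  8  7  6  5  4  4  4  5  5  5
 b  9  8  7  6  5  4  5  5  6  6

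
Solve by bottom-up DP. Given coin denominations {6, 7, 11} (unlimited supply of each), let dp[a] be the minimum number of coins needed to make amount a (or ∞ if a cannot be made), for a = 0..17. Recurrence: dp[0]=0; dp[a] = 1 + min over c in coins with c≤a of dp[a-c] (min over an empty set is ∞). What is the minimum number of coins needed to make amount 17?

2

 a  0  1  2  3  4  5  6  7  8  9 10 11 12 13 14 15 16 17
dp  0  -  -  -  -  -  1  1  -  -  -  1  2  2  2  -  -  2
(- denotes ∞ / unreachable)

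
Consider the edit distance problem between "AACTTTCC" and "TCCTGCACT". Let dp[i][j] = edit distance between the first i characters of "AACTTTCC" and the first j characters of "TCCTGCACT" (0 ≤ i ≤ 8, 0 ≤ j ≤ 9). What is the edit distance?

6

   ''  T  C  C  T  G  C  A  C  T
''  0  1  2  3  4  5  6  7  8  9
 A  1  1  2  3  4  5  6  6  7  8
 A  2  2  2  3  4  5  6  6  7  8
 C  3  3  2  2  3  4  5  6  6  7
 T  4  3  3  3  2  3  4  5  6  6
 T  5  4  4  4  3  3  4  5  6  6
 T  6  5  5  5  4  4  4  5  6  6
 C  7  6  5  5  5  5  4  5  5  6
 C  8  7  6  5  6  6  5  5  5  6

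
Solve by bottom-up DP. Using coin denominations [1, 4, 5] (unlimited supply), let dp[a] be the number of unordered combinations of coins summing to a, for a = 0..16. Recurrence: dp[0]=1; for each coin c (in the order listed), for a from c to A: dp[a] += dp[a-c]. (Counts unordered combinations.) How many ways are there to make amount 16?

after  coin     0     1     2     3     4     5     6     7     8     9    10    11    12    13    14    15    16
          1     1     1     1     1     1     1     1     1     1     1     1     1     1     1     1     1     1
          4     1     1     1     1     2     2     2     2     3     3     3     3     4     4     4     4     5
          5     1     1     1     1     2     3     3     3     4     5     6     6     7     8     9    10    11

11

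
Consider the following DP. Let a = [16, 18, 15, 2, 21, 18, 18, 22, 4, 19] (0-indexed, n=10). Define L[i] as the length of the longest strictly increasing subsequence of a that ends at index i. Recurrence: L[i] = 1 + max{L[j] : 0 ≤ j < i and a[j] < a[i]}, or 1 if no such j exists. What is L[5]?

2

   i    0    1    2    3    4    5    6    7    8    9
a[i]   16   18   15    2   21   18   18   22    4   19
L[i]    1    2    1    1    3    2    2    4    2    3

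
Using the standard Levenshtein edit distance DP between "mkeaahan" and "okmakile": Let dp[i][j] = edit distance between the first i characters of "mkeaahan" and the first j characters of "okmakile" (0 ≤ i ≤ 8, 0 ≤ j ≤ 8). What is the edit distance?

   ''  o  k  m  a  k  i  l  e
''  0  1  2  3  4  5  6  7  8
 m  1  1  2  2  3  4  5  6  7
 k  2  2  1  2  3  3  4  5  6
 e  3  3  2  2  3  4  4  5  5
 a  4  4  3  3  2  3  4  5  6
 a  5  5  4  4  3  3  4  5  6
 h  6  6  5  5  4  4  4  5  6
 a  7  7  6  6  5  5  5  5  6
 n  8  8  7  7  6  6  6  6  6

6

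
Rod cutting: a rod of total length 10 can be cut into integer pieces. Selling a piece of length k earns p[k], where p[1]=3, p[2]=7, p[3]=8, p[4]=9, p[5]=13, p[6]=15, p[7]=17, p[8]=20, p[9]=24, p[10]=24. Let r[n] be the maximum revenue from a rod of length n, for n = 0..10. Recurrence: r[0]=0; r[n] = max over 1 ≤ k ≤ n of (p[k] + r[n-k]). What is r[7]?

   n    0    1    2    3    4    5    6    7    8    9   10
r[n]    0    3    7   10   14   17   21   24   28   31   35

24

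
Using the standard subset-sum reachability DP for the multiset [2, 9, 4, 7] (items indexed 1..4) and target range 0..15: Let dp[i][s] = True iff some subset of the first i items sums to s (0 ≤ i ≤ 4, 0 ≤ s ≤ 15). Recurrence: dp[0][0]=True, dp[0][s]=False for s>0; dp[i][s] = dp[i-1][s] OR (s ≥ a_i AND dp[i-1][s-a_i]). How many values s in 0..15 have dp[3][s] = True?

8

i\s   0   1   2   3   4   5   6   7   8   9  10  11  12  13  14  15
  0   T   F   F   F   F   F   F   F   F   F   F   F   F   F   F   F
  1   T   F   T   F   F   F   F   F   F   F   F   F   F   F   F   F
  2   T   F   T   F   F   F   F   F   F   T   F   T   F   F   F   F
  3   T   F   T   F   T   F   T   F   F   T   F   T   F   T   F   T
  4   T   F   T   F   T   F   T   T   F   T   F   T   F   T   F   T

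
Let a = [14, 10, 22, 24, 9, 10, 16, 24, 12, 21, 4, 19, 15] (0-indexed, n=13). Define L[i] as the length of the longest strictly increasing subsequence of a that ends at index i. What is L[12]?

   i    0    1    2    3    4    5    6    7    8    9   10   11   12
a[i]   14   10   22   24    9   10   16   24   12   21    4   19   15
L[i]    1    1    2    3    1    2    3    4    3    4    1    4    4

4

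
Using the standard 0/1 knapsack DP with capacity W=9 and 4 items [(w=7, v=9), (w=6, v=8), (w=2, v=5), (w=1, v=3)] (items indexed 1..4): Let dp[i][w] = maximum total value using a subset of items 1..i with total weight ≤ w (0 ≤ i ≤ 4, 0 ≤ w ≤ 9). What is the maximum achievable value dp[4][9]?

i\w   0   1   2   3   4   5   6   7   8   9
  0   0   0   0   0   0   0   0   0   0   0
  1   0   0   0   0   0   0   0   9   9   9
  2   0   0   0   0   0   0   8   9   9   9
  3   0   0   5   5   5   5   8   9  13  14
  4   0   3   5   8   8   8   8  11  13  16

16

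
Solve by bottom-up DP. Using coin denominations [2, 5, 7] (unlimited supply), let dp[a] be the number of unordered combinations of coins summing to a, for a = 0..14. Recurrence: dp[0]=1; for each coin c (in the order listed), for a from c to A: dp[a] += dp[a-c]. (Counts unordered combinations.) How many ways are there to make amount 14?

4

after  coin     0     1     2     3     4     5     6     7     8     9    10    11    12    13    14
          2     1     0     1     0     1     0     1     0     1     0     1     0     1     0     1
          5     1     0     1     0     1     1     1     1     1     1     2     1     2     1     2
          7     1     0     1     0     1     1     1     2     1     2     2     2     3     2     4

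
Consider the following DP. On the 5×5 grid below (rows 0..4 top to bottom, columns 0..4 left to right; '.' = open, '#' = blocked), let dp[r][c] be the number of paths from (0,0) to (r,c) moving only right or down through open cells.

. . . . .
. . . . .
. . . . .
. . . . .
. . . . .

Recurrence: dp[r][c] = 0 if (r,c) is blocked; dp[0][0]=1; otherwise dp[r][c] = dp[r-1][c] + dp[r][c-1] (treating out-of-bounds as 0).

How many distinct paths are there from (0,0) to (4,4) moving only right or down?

70

r\c   0   1   2   3   4
  0   1   1   1   1   1
  1   1   2   3   4   5
  2   1   3   6  10  15
  3   1   4  10  20  35
  4   1   5  15  35  70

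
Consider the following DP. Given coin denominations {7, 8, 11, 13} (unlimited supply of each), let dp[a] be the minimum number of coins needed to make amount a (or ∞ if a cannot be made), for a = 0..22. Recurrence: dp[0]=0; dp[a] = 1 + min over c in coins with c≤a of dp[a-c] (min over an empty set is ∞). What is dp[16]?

2

 a  0  1  2  3  4  5  6  7  8  9 10 11 12 13 14 15 16 17 18 19 20 21 22
dp  0  -  -  -  -  -  -  1  1  -  -  1  -  1  2  2  2  -  2  2  2  2  2
(- denotes ∞ / unreachable)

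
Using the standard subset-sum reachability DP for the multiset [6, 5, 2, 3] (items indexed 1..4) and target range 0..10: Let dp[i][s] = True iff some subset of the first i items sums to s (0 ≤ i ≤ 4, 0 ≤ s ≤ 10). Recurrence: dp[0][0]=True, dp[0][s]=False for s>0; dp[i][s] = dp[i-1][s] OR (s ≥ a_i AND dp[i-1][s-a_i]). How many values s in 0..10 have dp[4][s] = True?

i\s   0   1   2   3   4   5   6   7   8   9  10
  0   T   F   F   F   F   F   F   F   F   F   F
  1   T   F   F   F   F   F   T   F   F   F   F
  2   T   F   F   F   F   T   T   F   F   F   F
  3   T   F   T   F   F   T   T   T   T   F   F
  4   T   F   T   T   F   T   T   T   T   T   T

9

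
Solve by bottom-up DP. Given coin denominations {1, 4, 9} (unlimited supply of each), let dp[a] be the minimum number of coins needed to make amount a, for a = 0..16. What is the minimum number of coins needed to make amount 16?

 a  0  1  2  3  4  5  6  7  8  9 10 11 12 13 14 15 16
dp  0  1  2  3  1  2  3  4  2  1  2  3  3  2  3  4  4

4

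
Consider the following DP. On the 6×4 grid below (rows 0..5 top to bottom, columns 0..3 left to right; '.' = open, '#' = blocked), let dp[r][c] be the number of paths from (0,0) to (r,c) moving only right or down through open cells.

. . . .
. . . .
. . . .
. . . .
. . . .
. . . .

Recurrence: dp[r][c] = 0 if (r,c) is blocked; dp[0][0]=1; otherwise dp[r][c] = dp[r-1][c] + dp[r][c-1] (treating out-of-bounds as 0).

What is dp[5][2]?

21

r\c   0   1   2   3
  0   1   1   1   1
  1   1   2   3   4
  2   1   3   6  10
  3   1   4  10  20
  4   1   5  15  35
  5   1   6  21  56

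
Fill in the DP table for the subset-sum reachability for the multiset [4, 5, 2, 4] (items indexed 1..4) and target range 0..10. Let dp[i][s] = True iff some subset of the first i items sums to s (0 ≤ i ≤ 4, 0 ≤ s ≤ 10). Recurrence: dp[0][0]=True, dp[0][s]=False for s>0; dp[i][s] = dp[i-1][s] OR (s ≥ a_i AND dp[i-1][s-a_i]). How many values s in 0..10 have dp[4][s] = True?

9

i\s   0   1   2   3   4   5   6   7   8   9  10
  0   T   F   F   F   F   F   F   F   F   F   F
  1   T   F   F   F   T   F   F   F   F   F   F
  2   T   F   F   F   T   T   F   F   F   T   F
  3   T   F   T   F   T   T   T   T   F   T   F
  4   T   F   T   F   T   T   T   T   T   T   T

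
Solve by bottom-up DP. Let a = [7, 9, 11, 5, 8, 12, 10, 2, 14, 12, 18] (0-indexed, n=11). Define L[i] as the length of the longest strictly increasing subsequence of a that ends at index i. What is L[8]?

   i    0    1    2    3    4    5    6    7    8    9   10
a[i]    7    9   11    5    8   12   10    2   14   12   18
L[i]    1    2    3    1    2    4    3    1    5    4    6

5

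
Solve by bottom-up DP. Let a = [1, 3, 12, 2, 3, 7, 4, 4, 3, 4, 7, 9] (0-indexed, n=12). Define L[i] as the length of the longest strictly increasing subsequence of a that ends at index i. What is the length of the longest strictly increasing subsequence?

6

   i    0    1    2    3    4    5    6    7    8    9   10   11
a[i]    1    3   12    2    3    7    4    4    3    4    7    9
L[i]    1    2    3    2    3    4    4    4    3    4    5    6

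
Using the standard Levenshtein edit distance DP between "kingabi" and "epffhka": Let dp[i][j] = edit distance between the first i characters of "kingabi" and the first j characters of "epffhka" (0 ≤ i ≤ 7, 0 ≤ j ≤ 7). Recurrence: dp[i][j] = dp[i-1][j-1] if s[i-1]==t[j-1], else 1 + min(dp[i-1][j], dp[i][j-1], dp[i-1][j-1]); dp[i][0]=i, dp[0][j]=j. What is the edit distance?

   ''  e  p  f  f  h  k  a
''  0  1  2  3  4  5  6  7
 k  1  1  2  3  4  5  5  6
 i  2  2  2  3  4  5  6  6
 n  3  3  3  3  4  5  6  7
 g  4  4  4  4  4  5  6  7
 a  5  5  5  5  5  5  6  6
 b  6  6  6  6  6  6  6  7
 i  7  7  7  7  7  7  7  7

7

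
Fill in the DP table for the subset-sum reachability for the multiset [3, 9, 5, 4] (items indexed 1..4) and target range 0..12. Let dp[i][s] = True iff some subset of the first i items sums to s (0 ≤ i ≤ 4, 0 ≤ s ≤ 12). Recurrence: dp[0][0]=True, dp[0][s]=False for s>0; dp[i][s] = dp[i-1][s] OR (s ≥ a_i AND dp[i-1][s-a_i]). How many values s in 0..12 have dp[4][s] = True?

8

i\s   0   1   2   3   4   5   6   7   8   9  10  11  12
  0   T   F   F   F   F   F   F   F   F   F   F   F   F
  1   T   F   F   T   F   F   F   F   F   F   F   F   F
  2   T   F   F   T   F   F   F   F   F   T   F   F   T
  3   T   F   F   T   F   T   F   F   T   T   F   F   T
  4   T   F   F   T   T   T   F   T   T   T   F   F   T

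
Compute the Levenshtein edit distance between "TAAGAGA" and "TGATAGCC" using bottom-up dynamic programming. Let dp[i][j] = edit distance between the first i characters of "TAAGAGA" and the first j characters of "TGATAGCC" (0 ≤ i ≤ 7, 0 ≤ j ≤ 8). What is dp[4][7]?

3

   ''  T  G  A  T  A  G  C  C
''  0  1  2  3  4  5  6  7  8
 T  1  0  1  2  3  4  5  6  7
 A  2  1  1  1  2  3  4  5  6
 A  3  2  2  1  2  2  3  4  5
 G  4  3  2  2  2  3  2  3  4
 A  5  4  3  2  3  2  3  3  4
 G  6  5  4  3  3  3  2  3  4
 A  7  6  5  4  4  3  3  3  4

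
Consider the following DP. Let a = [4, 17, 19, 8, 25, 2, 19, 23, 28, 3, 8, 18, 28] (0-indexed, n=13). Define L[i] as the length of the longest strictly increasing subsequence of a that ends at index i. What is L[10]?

   i    0    1    2    3    4    5    6    7    8    9   10   11   12
a[i]    4   17   19    8   25    2   19   23   28    3    8   18   28
L[i]    1    2    3    2    4    1    3    4    5    2    3    4    5

3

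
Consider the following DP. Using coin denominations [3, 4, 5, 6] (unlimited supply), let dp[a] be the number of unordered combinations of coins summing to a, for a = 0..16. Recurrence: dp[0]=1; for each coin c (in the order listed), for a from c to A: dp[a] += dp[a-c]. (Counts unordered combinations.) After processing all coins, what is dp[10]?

after  coin     0     1     2     3     4     5     6     7     8     9    10    11    12    13    14    15    16
          3     1     0     0     1     0     0     1     0     0     1     0     0     1     0     0     1     0
          4     1     0     0     1     1     0     1     1     1     1     1     1     2     1     1     2     2
          5     1     0     0     1     1     1     1     1     2     2     2     2     3     3     3     4     4
          6     1     0     0     1     1     1     2     1     2     3     3     3     5     4     5     7     7

3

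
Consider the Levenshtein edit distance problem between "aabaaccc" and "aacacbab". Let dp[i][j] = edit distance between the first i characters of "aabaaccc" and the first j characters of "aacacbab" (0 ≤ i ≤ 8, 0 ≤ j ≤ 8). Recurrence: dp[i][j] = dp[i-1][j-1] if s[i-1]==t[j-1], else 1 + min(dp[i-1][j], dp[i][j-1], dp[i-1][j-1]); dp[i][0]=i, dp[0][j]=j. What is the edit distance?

5

   ''  a  a  c  a  c  b  a  b
''  0  1  2  3  4  5  6  7  8
 a  1  0  1  2  3  4  5  6  7
 a  2  1  0  1  2  3  4  5  6
 b  3  2  1  1  2  3  3  4  5
 a  4  3  2  2  1  2  3  3  4
 a  5  4  3  3  2  2  3  3  4
 c  6  5  4  3  3  2  3  4  4
 c  7  6  5  4  4  3  3  4  5
 c  8  7  6  5  5  4  4  4  5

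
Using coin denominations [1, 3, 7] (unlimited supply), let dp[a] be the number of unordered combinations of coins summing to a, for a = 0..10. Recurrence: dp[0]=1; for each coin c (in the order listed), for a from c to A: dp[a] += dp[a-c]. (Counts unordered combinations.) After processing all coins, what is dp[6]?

3

after  coin     0     1     2     3     4     5     6     7     8     9    10
          1     1     1     1     1     1     1     1     1     1     1     1
          3     1     1     1     2     2     2     3     3     3     4     4
          7     1     1     1     2     2     2     3     4     4     5     6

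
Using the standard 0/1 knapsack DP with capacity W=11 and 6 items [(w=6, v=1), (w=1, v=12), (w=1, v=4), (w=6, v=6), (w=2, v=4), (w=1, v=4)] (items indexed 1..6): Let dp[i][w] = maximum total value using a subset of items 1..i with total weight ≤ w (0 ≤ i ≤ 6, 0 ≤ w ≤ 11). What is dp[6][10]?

26

i\w   0   1   2   3   4   5   6   7   8   9  10  11
  0   0   0   0   0   0   0   0   0   0   0   0   0
  1   0   0   0   0   0   0   1   1   1   1   1   1
  2   0  12  12  12  12  12  12  13  13  13  13  13
  3   0  12  16  16  16  16  16  16  17  17  17  17
  4   0  12  16  16  16  16  16  18  22  22  22  22
  5   0  12  16  16  20  20  20  20  22  22  26  26
  6   0  12  16  20  20  24  24  24  24  26  26  30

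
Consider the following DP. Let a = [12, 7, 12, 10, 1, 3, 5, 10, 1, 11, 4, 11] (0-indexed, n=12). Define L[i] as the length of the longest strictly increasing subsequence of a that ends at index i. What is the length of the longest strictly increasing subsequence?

   i    0    1    2    3    4    5    6    7    8    9   10   11
a[i]   12    7   12   10    1    3    5   10    1   11    4   11
L[i]    1    1    2    2    1    2    3    4    1    5    3    5

5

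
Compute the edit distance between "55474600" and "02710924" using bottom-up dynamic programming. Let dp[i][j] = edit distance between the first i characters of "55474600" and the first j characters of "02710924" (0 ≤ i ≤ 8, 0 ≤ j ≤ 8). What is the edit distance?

8

   ''  0  2  7  1  0  9  2  4
''  0  1  2  3  4  5  6  7  8
 5  1  1  2  3  4  5  6  7  8
 5  2  2  2  3  4  5  6  7  8
 4  3  3  3  3  4  5  6  7  7
 7  4  4  4  3  4  5  6  7  8
 4  5  5  5  4  4  5  6  7  7
 6  6  6  6  5  5  5  6  7  8
 0  7  6  7  6  6  5  6  7  8
 0  8  7  7  7  7  6  6  7  8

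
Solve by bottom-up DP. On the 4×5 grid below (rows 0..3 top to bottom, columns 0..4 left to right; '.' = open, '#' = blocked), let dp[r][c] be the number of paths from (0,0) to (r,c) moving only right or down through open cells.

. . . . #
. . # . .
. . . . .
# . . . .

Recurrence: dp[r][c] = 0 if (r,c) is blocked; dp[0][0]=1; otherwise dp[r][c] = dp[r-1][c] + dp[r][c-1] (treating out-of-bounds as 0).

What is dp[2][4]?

r\c   0   1   2   3   4
  0   1   1   1   1   0
  1   1   2   0   1   1
  2   1   3   3   4   5
  3   0   3   6  10  15

5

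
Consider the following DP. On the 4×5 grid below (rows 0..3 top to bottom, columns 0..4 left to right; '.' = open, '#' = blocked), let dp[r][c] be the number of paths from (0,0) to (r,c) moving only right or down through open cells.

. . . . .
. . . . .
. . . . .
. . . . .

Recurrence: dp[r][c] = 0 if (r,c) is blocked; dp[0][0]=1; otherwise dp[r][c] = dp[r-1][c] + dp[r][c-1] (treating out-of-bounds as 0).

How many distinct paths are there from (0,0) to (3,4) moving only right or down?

r\c   0   1   2   3   4
  0   1   1   1   1   1
  1   1   2   3   4   5
  2   1   3   6  10  15
  3   1   4  10  20  35

35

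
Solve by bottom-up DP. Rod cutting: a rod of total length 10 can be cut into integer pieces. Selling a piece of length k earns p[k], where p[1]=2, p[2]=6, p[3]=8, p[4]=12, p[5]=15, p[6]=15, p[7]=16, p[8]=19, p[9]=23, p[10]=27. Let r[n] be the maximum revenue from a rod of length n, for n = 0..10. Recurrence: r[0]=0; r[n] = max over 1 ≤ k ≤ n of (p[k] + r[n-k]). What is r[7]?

   n    0    1    2    3    4    5    6    7    8    9   10
r[n]    0    2    6    8   12   15   18   21   24   27   30

21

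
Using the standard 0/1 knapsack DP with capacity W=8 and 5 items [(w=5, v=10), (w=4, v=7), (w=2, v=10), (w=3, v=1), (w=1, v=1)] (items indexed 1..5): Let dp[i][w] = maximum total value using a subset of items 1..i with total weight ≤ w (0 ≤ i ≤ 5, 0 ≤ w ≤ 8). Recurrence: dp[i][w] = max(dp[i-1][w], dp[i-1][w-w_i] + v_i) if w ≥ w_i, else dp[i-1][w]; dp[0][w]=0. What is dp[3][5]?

10

i\w   0   1   2   3   4   5   6   7   8
  0   0   0   0   0   0   0   0   0   0
  1   0   0   0   0   0  10  10  10  10
  2   0   0   0   0   7  10  10  10  10
  3   0   0  10  10  10  10  17  20  20
  4   0   0  10  10  10  11  17  20  20
  5   0   1  10  11  11  11  17  20  21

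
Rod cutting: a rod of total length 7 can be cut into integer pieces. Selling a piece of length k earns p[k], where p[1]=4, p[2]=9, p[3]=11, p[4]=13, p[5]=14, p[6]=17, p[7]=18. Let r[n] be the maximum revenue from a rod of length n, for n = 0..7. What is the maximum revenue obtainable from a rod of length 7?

31

   n    0    1    2    3    4    5    6    7
r[n]    0    4    9   13   18   22   27   31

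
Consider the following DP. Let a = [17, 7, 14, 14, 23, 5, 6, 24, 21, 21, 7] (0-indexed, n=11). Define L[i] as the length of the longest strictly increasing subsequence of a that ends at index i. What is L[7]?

4

   i    0    1    2    3    4    5    6    7    8    9   10
a[i]   17    7   14   14   23    5    6   24   21   21    7
L[i]    1    1    2    2    3    1    2    4    3    3    3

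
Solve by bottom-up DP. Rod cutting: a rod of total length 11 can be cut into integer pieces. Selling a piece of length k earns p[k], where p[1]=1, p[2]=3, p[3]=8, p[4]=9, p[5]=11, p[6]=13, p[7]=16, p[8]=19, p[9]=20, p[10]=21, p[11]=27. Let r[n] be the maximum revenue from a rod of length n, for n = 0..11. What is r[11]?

   n    0    1    2    3    4    5    6    7    8    9   10   11
r[n]    0    1    3    8    9   11   16   17   19   24   25   27

27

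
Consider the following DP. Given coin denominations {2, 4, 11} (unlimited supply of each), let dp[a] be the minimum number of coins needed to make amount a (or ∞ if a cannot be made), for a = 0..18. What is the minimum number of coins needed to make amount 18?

 a  0  1  2  3  4  5  6  7  8  9 10 11 12 13 14 15 16 17 18
dp  0  -  1  -  1  -  2  -  2  -  3  1  3  2  4  2  4  3  5
(- denotes ∞ / unreachable)

5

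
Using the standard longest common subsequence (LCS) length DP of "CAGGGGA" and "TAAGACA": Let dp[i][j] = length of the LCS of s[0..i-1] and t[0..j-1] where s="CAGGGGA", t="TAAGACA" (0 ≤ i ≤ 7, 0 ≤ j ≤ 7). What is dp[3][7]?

   ''  T  A  A  G  A  C  A
''  0  0  0  0  0  0  0  0
 C  0  0  0  0  0  0  1  1
 A  0  0  1  1  1  1  1  2
 G  0  0  1  1  2  2  2  2
 G  0  0  1  1  2  2  2  2
 G  0  0  1  1  2  2  2  2
 G  0  0  1  1  2  2  2  2
 A  0  0  1  2  2  3  3  3

2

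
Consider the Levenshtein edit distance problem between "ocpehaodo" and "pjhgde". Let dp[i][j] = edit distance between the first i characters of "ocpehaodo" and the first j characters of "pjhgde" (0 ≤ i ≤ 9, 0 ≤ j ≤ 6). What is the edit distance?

6

   ''  p  j  h  g  d  e
''  0  1  2  3  4  5  6
 o  1  1  2  3  4  5  6
 c  2  2  2  3  4  5  6
 p  3  2  3  3  4  5  6
 e  4  3  3  4  4  5  5
 h  5  4  4  3  4  5  6
 a  6  5  5  4  4  5  6
 o  7  6  6  5  5  5  6
 d  8  7  7  6  6  5  6
 o  9  8  8  7  7  6  6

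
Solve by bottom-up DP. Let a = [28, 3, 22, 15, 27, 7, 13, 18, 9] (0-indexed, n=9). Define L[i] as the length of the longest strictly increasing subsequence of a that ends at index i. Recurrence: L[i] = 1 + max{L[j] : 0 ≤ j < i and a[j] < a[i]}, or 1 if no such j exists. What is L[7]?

4

   i    0    1    2    3    4    5    6    7    8
a[i]   28    3   22   15   27    7   13   18    9
L[i]    1    1    2    2    3    2    3    4    3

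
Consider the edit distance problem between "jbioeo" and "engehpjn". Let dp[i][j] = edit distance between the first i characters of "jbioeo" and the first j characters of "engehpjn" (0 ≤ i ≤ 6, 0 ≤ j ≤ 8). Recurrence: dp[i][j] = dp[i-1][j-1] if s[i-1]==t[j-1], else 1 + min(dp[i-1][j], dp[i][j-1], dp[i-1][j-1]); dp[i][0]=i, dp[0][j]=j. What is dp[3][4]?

4

   ''  e  n  g  e  h  p  j  n
''  0  1  2  3  4  5  6  7  8
 j  1  1  2  3  4  5  6  6  7
 b  2  2  2  3  4  5  6  7  7
 i  3  3  3  3  4  5  6  7  8
 o  4  4  4  4  4  5  6  7  8
 e  5  4  5  5  4  5  6  7  8
 o  6  5  5  6  5  5  6  7  8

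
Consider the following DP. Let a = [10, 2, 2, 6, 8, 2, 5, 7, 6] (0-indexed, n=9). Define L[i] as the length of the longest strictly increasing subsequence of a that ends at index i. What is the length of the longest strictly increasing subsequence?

   i    0    1    2    3    4    5    6    7    8
a[i]   10    2    2    6    8    2    5    7    6
L[i]    1    1    1    2    3    1    2    3    3

3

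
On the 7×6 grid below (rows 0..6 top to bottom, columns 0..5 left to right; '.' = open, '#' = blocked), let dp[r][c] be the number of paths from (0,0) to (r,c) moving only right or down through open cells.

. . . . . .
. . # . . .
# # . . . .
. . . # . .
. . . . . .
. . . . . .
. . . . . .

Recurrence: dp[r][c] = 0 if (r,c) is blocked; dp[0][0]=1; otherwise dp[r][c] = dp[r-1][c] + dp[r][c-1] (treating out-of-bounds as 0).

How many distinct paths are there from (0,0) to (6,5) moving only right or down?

r\c   0   1   2   3   4   5
  0   1   1   1   1   1   1
  1   1   2   0   1   2   3
  2   0   0   0   1   3   6
  3   0   0   0   0   3   9
  4   0   0   0   0   3  12
  5   0   0   0   0   3  15
  6   0   0   0   0   3  18

18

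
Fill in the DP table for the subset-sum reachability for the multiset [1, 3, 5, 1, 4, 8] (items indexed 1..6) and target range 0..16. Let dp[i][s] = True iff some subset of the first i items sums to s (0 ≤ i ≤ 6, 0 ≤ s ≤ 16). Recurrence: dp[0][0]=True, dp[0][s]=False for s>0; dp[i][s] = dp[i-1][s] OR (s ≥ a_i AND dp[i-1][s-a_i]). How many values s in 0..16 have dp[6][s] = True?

17

i\s   0   1   2   3   4   5   6   7   8   9  10  11  12  13  14  15  16
  0   T   F   F   F   F   F   F   F   F   F   F   F   F   F   F   F   F
  1   T   T   F   F   F   F   F   F   F   F   F   F   F   F   F   F   F
  2   T   T   F   T   T   F   F   F   F   F   F   F   F   F   F   F   F
  3   T   T   F   T   T   T   T   F   T   T   F   F   F   F   F   F   F
  4   T   T   T   T   T   T   T   T   T   T   T   F   F   F   F   F   F
  5   T   T   T   T   T   T   T   T   T   T   T   T   T   T   T   F   F
  6   T   T   T   T   T   T   T   T   T   T   T   T   T   T   T   T   T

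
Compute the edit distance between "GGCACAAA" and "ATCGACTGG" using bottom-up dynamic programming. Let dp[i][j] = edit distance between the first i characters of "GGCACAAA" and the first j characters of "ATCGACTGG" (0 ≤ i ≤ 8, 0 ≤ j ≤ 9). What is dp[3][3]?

   ''  A  T  C  G  A  C  T  G  G
''  0  1  2  3  4  5  6  7  8  9
 G  1  1  2  3  3  4  5  6  7  8
 G  2  2  2  3  3  4  5  6  6  7
 C  3  3  3  2  3  4  4  5  6  7
 A  4  3  4  3  3  3  4  5  6  7
 C  5  4  4  4  4  4  3  4  5  6
 A  6  5  5  5  5  4  4  4  5  6
 A  7  6  6  6  6  5  5  5  5  6
 A  8  7  7  7  7  6  6  6  6  6

2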